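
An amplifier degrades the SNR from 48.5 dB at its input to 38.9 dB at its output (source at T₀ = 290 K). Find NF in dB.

NF (dB) = SNR_in(dB) − SNR_out(dB) when the source is at T₀
NF = 48.5 − 38.9 = 9.6 dB

9.6 dB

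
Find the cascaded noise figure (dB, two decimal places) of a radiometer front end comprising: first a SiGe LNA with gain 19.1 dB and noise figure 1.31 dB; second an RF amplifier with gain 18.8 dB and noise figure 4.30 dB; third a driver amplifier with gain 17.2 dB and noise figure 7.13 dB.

1.38 dB

Convert to linear (a loss of L dB is a gain of −L dB): F_i = 10^(NF_i/10), G_i = 10^(G_i,dB/10)
  Stage 1: F_1 = 10^(1.31/10) = 1.352, G_1 = 10^(19.1/10) = 81.28
  Stage 2: F_2 = 10^(4.30/10) = 2.692, G_2 = 10^(18.8/10) = 75.86
  Stage 3: F_3 = 10^(7.13/10) = 5.164, G_3 = 10^(17.2/10) = 52.48
Friis cascade:
  F = 1.352 + (2.692 − 1)/81.28 + (5.164 − 1)/6166 = 1.374
NF = 10 log₁₀(1.374) = 1.38 dB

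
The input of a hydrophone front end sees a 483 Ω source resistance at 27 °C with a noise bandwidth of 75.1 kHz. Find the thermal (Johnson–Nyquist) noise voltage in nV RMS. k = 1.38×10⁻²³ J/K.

775 nV

T = 27 °C + 273.15 = 300.15 K
V_n = √(4kTRB)
4kTRB = 4 × 1.38×10⁻²³ × 300.15 × 4.83×10² × 7.51×10⁴ = 6.01×10⁻¹³ V²
V_n = √(6.01×10⁻¹³) = 7.75×10⁻⁷ V = 775 nV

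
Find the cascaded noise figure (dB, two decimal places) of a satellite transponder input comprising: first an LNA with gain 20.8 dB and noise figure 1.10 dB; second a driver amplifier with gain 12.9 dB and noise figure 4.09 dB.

Convert to linear (a loss of L dB is a gain of −L dB): F_i = 10^(NF_i/10), G_i = 10^(G_i,dB/10)
  Stage 1: F_1 = 10^(1.10/10) = 1.288, G_1 = 10^(20.8/10) = 120.2
  Stage 2: F_2 = 10^(4.09/10) = 2.564, G_2 = 10^(12.9/10) = 19.50
Friis cascade:
  F = 1.288 + (2.564 − 1)/120.2 = 1.301
NF = 10 log₁₀(1.301) = 1.14 dB

1.14 dB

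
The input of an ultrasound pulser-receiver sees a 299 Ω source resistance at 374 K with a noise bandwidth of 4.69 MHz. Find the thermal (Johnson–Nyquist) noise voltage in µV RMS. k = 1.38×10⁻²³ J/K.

V_n = √(4kTRB)
4kTRB = 4 × 1.38×10⁻²³ × 374 × 2.99×10² × 4.69×10⁶ = 2.90×10⁻¹¹ V²
V_n = √(2.90×10⁻¹¹) = 5.38×10⁻⁶ V = 5.38 µV

5.38 µV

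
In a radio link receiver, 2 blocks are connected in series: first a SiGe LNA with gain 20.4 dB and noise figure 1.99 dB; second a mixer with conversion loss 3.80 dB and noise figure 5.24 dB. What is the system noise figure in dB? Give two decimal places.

Convert to linear (a loss of L dB is a gain of −L dB): F_i = 10^(NF_i/10), G_i = 10^(G_i,dB/10)
  Stage 1: F_1 = 10^(1.99/10) = 1.581, G_1 = 10^(20.4/10) = 109.6
  Stage 2: F_2 = 10^(5.24/10) = 3.342, G_2 = 10^(−3.80/10) = 0.4169
Friis cascade:
  F = 1.581 + (3.342 − 1)/109.6 = 1.603
NF = 10 log₁₀(1.603) = 2.05 dB

2.05 dB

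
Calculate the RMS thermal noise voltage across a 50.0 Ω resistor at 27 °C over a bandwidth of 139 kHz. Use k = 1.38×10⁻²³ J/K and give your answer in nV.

339 nV

T = 27 °C + 273.15 = 300.15 K
V_n = √(4kTRB)
4kTRB = 4 × 1.38×10⁻²³ × 300.15 × 5.00×10¹ × 1.39×10⁵ = 1.15×10⁻¹³ V²
V_n = √(1.15×10⁻¹³) = 3.39×10⁻⁷ V = 339 nV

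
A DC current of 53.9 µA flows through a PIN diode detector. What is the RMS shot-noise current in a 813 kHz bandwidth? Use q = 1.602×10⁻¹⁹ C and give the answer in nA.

I_n = √(2qI·B)
2qI·B = 2 × 1.602×10⁻¹⁹ × 5.39×10⁻⁵ × 8.13×10⁵ = 1.40×10⁻¹⁷ A²
I_n = √(1.40×10⁻¹⁷) = 3.75×10⁻⁹ A = 3.75 nA

3.75 nA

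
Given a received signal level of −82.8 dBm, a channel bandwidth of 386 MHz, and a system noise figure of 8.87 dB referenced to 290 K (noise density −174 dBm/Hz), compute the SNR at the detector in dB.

−3.5 dB

Noise floor: N = −174 + 10 log₁₀(B) + NF
10 log₁₀(3.86×10⁸) = 85.87 dB
N = −174 + 85.87 + 8.87 = −79.26 dBm
SNR = P_sig − N = −82.8 − (−79.26) = −3.54 dB → −3.5 dB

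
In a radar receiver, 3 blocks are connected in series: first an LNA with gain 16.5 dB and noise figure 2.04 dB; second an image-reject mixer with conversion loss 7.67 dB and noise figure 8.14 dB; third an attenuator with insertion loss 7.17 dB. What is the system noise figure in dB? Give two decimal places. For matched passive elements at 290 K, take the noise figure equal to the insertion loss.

3.57 dB

Convert to linear (a loss of L dB is a gain of −L dB): F_i = 10^(NF_i/10), G_i = 10^(G_i,dB/10)
  Stage 1: F_1 = 10^(2.04/10) = 1.600, G_1 = 10^(16.5/10) = 44.67
  Stage 2: F_2 = 10^(8.14/10) = 6.516, G_2 = 10^(−7.67/10) = 0.1710
  Stage 3: F_3 = 10^(7.17/10) = 5.212, G_3 = 10^(−7.17/10) = 0.1919
Friis cascade:
  F = 1.600 + (6.516 − 1)/44.67 + (5.212 − 1)/7.638 = 2.274
NF = 10 log₁₀(2.274) = 3.57 dB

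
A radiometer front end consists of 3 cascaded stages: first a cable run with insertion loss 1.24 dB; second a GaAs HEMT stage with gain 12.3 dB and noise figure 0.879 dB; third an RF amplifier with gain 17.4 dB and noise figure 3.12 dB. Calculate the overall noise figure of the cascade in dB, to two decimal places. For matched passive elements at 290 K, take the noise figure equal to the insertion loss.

2.33 dB

Convert to linear (a loss of L dB is a gain of −L dB): F_i = 10^(NF_i/10), G_i = 10^(G_i,dB/10)
  Stage 1: F_1 = 10^(1.24/10) = 1.330, G_1 = 10^(−1.24/10) = 0.7516
  Stage 2: F_2 = 10^(0.879/10) = 1.224, G_2 = 10^(12.3/10) = 16.98
  Stage 3: F_3 = 10^(3.12/10) = 2.051, G_3 = 10^(17.4/10) = 54.95
Friis cascade:
  F = 1.330 + (1.224 − 1)/0.7516 + (2.051 − 1)/12.76 = 1.711
NF = 10 log₁₀(1.711) = 2.33 dB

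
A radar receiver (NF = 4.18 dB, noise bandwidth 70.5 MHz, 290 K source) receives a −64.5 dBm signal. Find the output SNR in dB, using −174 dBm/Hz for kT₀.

Noise floor: N = −174 + 10 log₁₀(B) + NF
10 log₁₀(7.05×10⁷) = 78.48 dB
N = −174 + 78.48 + 4.18 = −91.34 dBm
SNR = P_sig − N = −64.5 − (−91.34) = 26.84 dB → 26.8 dB

26.8 dB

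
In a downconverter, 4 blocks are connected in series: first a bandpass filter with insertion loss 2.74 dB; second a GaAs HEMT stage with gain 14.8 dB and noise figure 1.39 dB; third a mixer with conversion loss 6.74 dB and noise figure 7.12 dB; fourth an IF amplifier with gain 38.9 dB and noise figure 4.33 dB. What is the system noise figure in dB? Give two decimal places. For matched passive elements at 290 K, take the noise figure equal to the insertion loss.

5.25 dB

Convert to linear (a loss of L dB is a gain of −L dB): F_i = 10^(NF_i/10), G_i = 10^(G_i,dB/10)
  Stage 1: F_1 = 10^(2.74/10) = 1.879, G_1 = 10^(−2.74/10) = 0.5321
  Stage 2: F_2 = 10^(1.39/10) = 1.377, G_2 = 10^(14.8/10) = 30.20
  Stage 3: F_3 = 10^(7.12/10) = 5.152, G_3 = 10^(−6.74/10) = 0.2118
  Stage 4: F_4 = 10^(4.33/10) = 2.710, G_4 = 10^(38.9/10) = 7762
Friis cascade:
  F = 1.879 + (1.377 − 1)/0.5321 + (5.152 − 1)/16.07 + (2.710 − 1)/3.404 = 3.349
NF = 10 log₁₀(3.349) = 5.25 dB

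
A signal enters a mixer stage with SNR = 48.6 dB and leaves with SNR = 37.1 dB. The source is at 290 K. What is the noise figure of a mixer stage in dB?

NF (dB) = SNR_in(dB) − SNR_out(dB) when the source is at T₀
NF = 48.6 − 37.1 = 11.5 dB

11.5 dB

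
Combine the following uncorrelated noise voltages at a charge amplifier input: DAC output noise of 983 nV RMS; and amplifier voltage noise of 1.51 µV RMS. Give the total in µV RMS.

Uncorrelated sources add in power (mean-square): V_tot = √(ΣV_i²)
V_tot = √[(9.83×10⁻⁷)² + (1.51×10⁻⁶)²] = 1.80×10⁻⁶ V = 1.80 µV

1.80 µV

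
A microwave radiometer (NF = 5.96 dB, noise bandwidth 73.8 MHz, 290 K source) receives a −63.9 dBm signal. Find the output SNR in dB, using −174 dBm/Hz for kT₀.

Noise floor: N = −174 + 10 log₁₀(B) + NF
10 log₁₀(7.38×10⁷) = 78.68 dB
N = −174 + 78.68 + 5.96 = −89.36 dBm
SNR = P_sig − N = −63.9 − (−89.36) = 25.46 dB → 25.5 dB

25.5 dB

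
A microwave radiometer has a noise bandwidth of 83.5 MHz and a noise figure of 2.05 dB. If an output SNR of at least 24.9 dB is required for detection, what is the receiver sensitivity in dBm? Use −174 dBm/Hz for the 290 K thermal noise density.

Sensitivity = −174 + 10 log₁₀(B) + NF + SNR_min
= −174 + 79.22 + 2.05 + 24.9
= −67.83 dBm → −67.8 dBm

−67.8 dBm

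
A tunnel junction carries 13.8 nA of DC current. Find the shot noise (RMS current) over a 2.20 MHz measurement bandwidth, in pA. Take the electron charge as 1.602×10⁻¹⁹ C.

I_n = √(2qI·B)
2qI·B = 2 × 1.602×10⁻¹⁹ × 1.38×10⁻⁸ × 2.20×10⁶ = 9.73×10⁻²¹ A²
I_n = √(9.73×10⁻²¹) = 9.86×10⁻¹¹ A = 98.6 pA

98.6 pA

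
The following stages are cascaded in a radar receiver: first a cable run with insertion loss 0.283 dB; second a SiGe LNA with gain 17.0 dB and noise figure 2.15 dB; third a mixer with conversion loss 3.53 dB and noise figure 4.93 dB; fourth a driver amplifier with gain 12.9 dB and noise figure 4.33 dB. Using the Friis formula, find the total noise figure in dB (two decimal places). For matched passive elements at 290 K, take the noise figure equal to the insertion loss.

Convert to linear (a loss of L dB is a gain of −L dB): F_i = 10^(NF_i/10), G_i = 10^(G_i,dB/10)
  Stage 1: F_1 = 10^(0.283/10) = 1.067, G_1 = 10^(−0.283/10) = 0.9369
  Stage 2: F_2 = 10^(2.15/10) = 1.641, G_2 = 10^(17.0/10) = 50.12
  Stage 3: F_3 = 10^(4.93/10) = 3.112, G_3 = 10^(−3.53/10) = 0.4436
  Stage 4: F_4 = 10^(4.33/10) = 2.710, G_4 = 10^(12.9/10) = 19.50
Friis cascade:
  F = 1.067 + (1.641 − 1)/0.9369 + (3.112 − 1)/46.96 + (2.710 − 1)/20.83 = 1.878
NF = 10 log₁₀(1.878) = 2.74 dB

2.74 dB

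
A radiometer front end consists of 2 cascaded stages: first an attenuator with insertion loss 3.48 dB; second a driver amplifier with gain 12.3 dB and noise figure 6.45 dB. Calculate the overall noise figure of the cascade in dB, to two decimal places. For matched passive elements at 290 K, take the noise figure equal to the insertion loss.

9.93 dB

Convert to linear (a loss of L dB is a gain of −L dB): F_i = 10^(NF_i/10), G_i = 10^(G_i,dB/10)
  Stage 1: F_1 = 10^(3.48/10) = 2.228, G_1 = 10^(−3.48/10) = 0.4487
  Stage 2: F_2 = 10^(6.45/10) = 4.416, G_2 = 10^(12.3/10) = 16.98
Friis cascade:
  F = 2.228 + (4.416 − 1)/0.4487 = 9.840
NF = 10 log₁₀(9.840) = 9.93 dB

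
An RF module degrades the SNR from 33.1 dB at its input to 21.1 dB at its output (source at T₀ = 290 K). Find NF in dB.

NF (dB) = SNR_in(dB) − SNR_out(dB) when the source is at T₀
NF = 33.1 − 21.1 = 12.0 dB

12.0 dB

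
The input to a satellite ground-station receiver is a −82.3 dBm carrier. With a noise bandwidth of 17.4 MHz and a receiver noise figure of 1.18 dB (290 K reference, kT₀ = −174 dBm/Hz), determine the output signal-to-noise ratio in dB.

Noise floor: N = −174 + 10 log₁₀(B) + NF
10 log₁₀(1.74×10⁷) = 72.41 dB
N = −174 + 72.41 + 1.18 = −100.41 dBm
SNR = P_sig − N = −82.3 − (−100.41) = 18.11 dB → 18.1 dB

18.1 dB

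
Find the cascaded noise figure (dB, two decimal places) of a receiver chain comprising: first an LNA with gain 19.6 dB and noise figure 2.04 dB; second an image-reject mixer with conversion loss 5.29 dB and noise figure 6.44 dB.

Convert to linear (a loss of L dB is a gain of −L dB): F_i = 10^(NF_i/10), G_i = 10^(G_i,dB/10)
  Stage 1: F_1 = 10^(2.04/10) = 1.600, G_1 = 10^(19.6/10) = 91.20
  Stage 2: F_2 = 10^(6.44/10) = 4.406, G_2 = 10^(−5.29/10) = 0.2958
Friis cascade:
  F = 1.600 + (4.406 − 1)/91.20 = 1.637
NF = 10 log₁₀(1.637) = 2.14 dB

2.14 dB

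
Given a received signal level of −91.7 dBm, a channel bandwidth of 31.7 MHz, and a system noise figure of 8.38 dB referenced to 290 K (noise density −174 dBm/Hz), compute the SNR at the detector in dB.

−1.1 dB

Noise floor: N = −174 + 10 log₁₀(B) + NF
10 log₁₀(3.17×10⁷) = 75.01 dB
N = −174 + 75.01 + 8.38 = −90.61 dBm
SNR = P_sig − N = −91.7 − (−90.61) = −1.09 dB → −1.1 dB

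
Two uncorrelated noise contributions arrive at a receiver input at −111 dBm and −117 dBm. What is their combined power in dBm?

−110.0 dBm

Convert to linear, add, convert back:
P₁ = 7.94×10⁻¹⁵ W, P₂ = 2.00×10⁻¹⁵ W
P_tot = 9.94×10⁻¹⁵ W → 10 log₁₀(P_tot / 10⁻³) = −110.0 dBm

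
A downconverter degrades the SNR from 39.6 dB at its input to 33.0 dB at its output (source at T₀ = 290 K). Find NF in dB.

6.6 dB

NF (dB) = SNR_in(dB) − SNR_out(dB) when the source is at T₀
NF = 39.6 − 33.0 = 6.6 dB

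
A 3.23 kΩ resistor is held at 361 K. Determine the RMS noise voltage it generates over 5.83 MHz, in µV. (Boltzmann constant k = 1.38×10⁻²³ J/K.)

V_n = √(4kTRB)
4kTRB = 4 × 1.38×10⁻²³ × 361 × 3.23×10³ × 5.83×10⁶ = 3.75×10⁻¹⁰ V²
V_n = √(3.75×10⁻¹⁰) = 1.94×10⁻⁵ V = 19.4 µV

19.4 µV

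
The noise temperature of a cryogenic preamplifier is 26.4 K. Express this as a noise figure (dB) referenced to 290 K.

F = 1 + T_e/T₀ = 1 + 26.4/290 = 1.09103
NF = 10 log₁₀(1.09103) = 0.378 dB

0.378 dB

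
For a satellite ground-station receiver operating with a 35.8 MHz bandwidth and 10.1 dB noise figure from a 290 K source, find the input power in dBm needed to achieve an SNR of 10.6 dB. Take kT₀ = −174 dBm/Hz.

Sensitivity = −174 + 10 log₁₀(B) + NF + SNR_min
= −174 + 75.54 + 10.1 + 10.6
= −77.76 dBm → −77.8 dBm

−77.8 dBm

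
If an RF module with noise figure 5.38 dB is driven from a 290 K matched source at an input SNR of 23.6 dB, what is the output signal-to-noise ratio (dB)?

18.22 dB

By definition F = SNR_in/SNR_out, so in dB: SNR_out = SNR_in − NF
SNR_out = 23.6 − 5.38 = 18.22 dB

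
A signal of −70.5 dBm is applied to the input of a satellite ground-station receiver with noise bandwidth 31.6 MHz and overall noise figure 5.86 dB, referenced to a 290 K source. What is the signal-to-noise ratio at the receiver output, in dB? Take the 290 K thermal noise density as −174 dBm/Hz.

22.6 dB

Noise floor: N = −174 + 10 log₁₀(B) + NF
10 log₁₀(3.16×10⁷) = 75 dB
N = −174 + 75 + 5.86 = −93.14 dBm
SNR = P_sig − N = −70.5 − (−93.14) = 22.64 dB → 22.6 dB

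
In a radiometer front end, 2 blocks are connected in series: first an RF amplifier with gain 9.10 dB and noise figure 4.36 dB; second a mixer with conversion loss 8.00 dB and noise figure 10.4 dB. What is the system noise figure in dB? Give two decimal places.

Convert to linear (a loss of L dB is a gain of −L dB): F_i = 10^(NF_i/10), G_i = 10^(G_i,dB/10)
  Stage 1: F_1 = 10^(4.36/10) = 2.729, G_1 = 10^(9.10/10) = 8.128
  Stage 2: F_2 = 10^(10.4/10) = 10.96, G_2 = 10^(−8.00/10) = 0.1585
Friis cascade:
  F = 2.729 + (10.96 − 1)/8.128 = 3.955
NF = 10 log₁₀(3.955) = 5.97 dB

5.97 dB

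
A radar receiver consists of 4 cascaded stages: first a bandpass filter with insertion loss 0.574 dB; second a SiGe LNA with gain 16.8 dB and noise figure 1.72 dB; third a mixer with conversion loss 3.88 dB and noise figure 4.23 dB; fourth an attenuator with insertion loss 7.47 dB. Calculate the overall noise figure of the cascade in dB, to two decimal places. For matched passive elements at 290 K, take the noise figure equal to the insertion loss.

3.02 dB

Convert to linear (a loss of L dB is a gain of −L dB): F_i = 10^(NF_i/10), G_i = 10^(G_i,dB/10)
  Stage 1: F_1 = 10^(0.574/10) = 1.141, G_1 = 10^(−0.574/10) = 0.8762
  Stage 2: F_2 = 10^(1.72/10) = 1.486, G_2 = 10^(16.8/10) = 47.86
  Stage 3: F_3 = 10^(4.23/10) = 2.649, G_3 = 10^(−3.88/10) = 0.4093
  Stage 4: F_4 = 10^(7.47/10) = 5.585, G_4 = 10^(−7.47/10) = 0.1791
Friis cascade:
  F = 1.141 + (1.486 − 1)/0.8762 + (2.649 − 1)/41.94 + (5.585 − 1)/17.16 = 2.002
NF = 10 log₁₀(2.002) = 3.02 dB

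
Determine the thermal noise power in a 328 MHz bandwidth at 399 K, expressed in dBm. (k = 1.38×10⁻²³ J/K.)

P_n = kTB = 1.38×10⁻²³ × 399 × 3.28×10⁸ = 1.81×10⁻¹² W
In dBm: 10 log₁₀(1.81×10⁻¹² / 10⁻³) = −87.4 dBm

−87.4 dBm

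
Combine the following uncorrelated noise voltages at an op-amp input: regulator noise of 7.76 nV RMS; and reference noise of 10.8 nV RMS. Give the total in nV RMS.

13.3 nV

Uncorrelated sources add in power (mean-square): V_tot = √(ΣV_i²)
V_tot = √[(7.76×10⁻⁹)² + (1.08×10⁻⁸)²] = 1.33×10⁻⁸ V = 13.3 nV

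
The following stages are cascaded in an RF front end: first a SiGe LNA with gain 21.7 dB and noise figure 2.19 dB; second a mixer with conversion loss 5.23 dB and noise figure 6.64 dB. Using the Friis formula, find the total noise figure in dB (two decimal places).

Convert to linear (a loss of L dB is a gain of −L dB): F_i = 10^(NF_i/10), G_i = 10^(G_i,dB/10)
  Stage 1: F_1 = 10^(2.19/10) = 1.656, G_1 = 10^(21.7/10) = 147.9
  Stage 2: F_2 = 10^(6.64/10) = 4.613, G_2 = 10^(−5.23/10) = 0.2999
Friis cascade:
  F = 1.656 + (4.613 − 1)/147.9 = 1.680
NF = 10 log₁₀(1.680) = 2.25 dB

2.25 dB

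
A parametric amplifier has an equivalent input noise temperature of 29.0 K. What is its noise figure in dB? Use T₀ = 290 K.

0.414 dB

F = 1 + T_e/T₀ = 1 + 29.0/290 = 1.1
NF = 10 log₁₀(1.1) = 0.414 dB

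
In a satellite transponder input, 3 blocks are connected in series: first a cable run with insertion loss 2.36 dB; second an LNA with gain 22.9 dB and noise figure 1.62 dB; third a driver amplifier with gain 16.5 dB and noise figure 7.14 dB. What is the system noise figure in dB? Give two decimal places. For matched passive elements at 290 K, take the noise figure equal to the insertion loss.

Convert to linear (a loss of L dB is a gain of −L dB): F_i = 10^(NF_i/10), G_i = 10^(G_i,dB/10)
  Stage 1: F_1 = 10^(2.36/10) = 1.722, G_1 = 10^(−2.36/10) = 0.5808
  Stage 2: F_2 = 10^(1.62/10) = 1.452, G_2 = 10^(22.9/10) = 195.0
  Stage 3: F_3 = 10^(7.14/10) = 5.176, G_3 = 10^(16.5/10) = 44.67
Friis cascade:
  F = 1.722 + (1.452 − 1)/0.5808 + (5.176 − 1)/113.2 = 2.537
NF = 10 log₁₀(2.537) = 4.04 dB

4.04 dB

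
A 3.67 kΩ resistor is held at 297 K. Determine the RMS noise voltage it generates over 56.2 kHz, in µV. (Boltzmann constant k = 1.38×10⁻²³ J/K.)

1.84 µV

V_n = √(4kTRB)
4kTRB = 4 × 1.38×10⁻²³ × 297 × 3.67×10³ × 5.62×10⁴ = 3.38×10⁻¹² V²
V_n = √(3.38×10⁻¹²) = 1.84×10⁻⁶ V = 1.84 µV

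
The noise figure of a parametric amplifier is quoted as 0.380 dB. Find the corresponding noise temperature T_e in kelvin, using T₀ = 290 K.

26.5 K

F = 10^(0.380/10) = 1.09144
T_e = (F − 1)·T₀ = (1.09144 − 1) × 290 = 26.5 K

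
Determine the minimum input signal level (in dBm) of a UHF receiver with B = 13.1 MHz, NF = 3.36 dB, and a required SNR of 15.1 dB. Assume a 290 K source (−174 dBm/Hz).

Sensitivity = −174 + 10 log₁₀(B) + NF + SNR_min
= −174 + 71.17 + 3.36 + 15.1
= −84.37 dBm → −84.4 dBm

−84.4 dBm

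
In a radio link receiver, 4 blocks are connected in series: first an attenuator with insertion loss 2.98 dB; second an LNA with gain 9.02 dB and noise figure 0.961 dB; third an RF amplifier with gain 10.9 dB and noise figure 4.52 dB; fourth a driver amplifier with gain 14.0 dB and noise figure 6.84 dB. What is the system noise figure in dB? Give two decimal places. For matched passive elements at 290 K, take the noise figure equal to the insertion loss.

Convert to linear (a loss of L dB is a gain of −L dB): F_i = 10^(NF_i/10), G_i = 10^(G_i,dB/10)
  Stage 1: F_1 = 10^(2.98/10) = 1.986, G_1 = 10^(−2.98/10) = 0.5035
  Stage 2: F_2 = 10^(0.961/10) = 1.248, G_2 = 10^(9.02/10) = 7.980
  Stage 3: F_3 = 10^(4.52/10) = 2.831, G_3 = 10^(10.9/10) = 12.30
  Stage 4: F_4 = 10^(6.84/10) = 4.831, G_4 = 10^(14.0/10) = 25.12
Friis cascade:
  F = 1.986 + (1.248 − 1)/0.5035 + (2.831 − 1)/4.018 + (4.831 − 1)/49.43 = 3.011
NF = 10 log₁₀(3.011) = 4.79 dB

4.79 dB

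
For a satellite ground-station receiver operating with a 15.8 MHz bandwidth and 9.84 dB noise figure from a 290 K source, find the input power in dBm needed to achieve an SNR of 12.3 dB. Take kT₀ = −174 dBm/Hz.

−79.9 dBm

Sensitivity = −174 + 10 log₁₀(B) + NF + SNR_min
= −174 + 71.99 + 9.84 + 12.3
= −79.87 dBm → −79.9 dBm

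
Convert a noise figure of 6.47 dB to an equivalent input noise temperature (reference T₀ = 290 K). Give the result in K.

996 K

F = 10^(6.47/10) = 4.43609
T_e = (F − 1)·T₀ = (4.43609 − 1) × 290 = 996 K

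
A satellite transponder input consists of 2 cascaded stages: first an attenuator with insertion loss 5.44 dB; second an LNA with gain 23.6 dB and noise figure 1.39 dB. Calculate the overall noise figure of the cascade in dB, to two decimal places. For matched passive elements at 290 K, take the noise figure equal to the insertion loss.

Convert to linear (a loss of L dB is a gain of −L dB): F_i = 10^(NF_i/10), G_i = 10^(G_i,dB/10)
  Stage 1: F_1 = 10^(5.44/10) = 3.499, G_1 = 10^(−5.44/10) = 0.2858
  Stage 2: F_2 = 10^(1.39/10) = 1.377, G_2 = 10^(23.6/10) = 229.1
Friis cascade:
  F = 3.499 + (1.377 − 1)/0.2858 = 4.819
NF = 10 log₁₀(4.819) = 6.83 dB

6.83 dB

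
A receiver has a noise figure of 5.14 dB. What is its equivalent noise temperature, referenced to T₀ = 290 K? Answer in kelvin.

F = 10^(5.14/10) = 3.26588
T_e = (F − 1)·T₀ = (3.26588 − 1) × 290 = 657 K

657 K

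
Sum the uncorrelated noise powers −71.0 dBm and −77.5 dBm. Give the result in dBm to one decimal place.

Convert to linear, add, convert back:
P₁ = 7.94×10⁻¹¹ W, P₂ = 1.78×10⁻¹¹ W
P_tot = 9.72×10⁻¹¹ W → 10 log₁₀(P_tot / 10⁻³) = −70.1 dBm

−70.1 dBm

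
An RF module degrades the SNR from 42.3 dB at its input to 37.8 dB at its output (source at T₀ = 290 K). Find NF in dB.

NF (dB) = SNR_in(dB) − SNR_out(dB) when the source is at T₀
NF = 42.3 − 37.8 = 4.5 dB

4.5 dB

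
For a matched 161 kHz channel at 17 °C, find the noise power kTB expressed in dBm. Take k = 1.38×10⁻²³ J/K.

T = 17 °C + 273.15 = 290.15 K
P_n = kTB = 1.38×10⁻²³ × 290.15 × 1.61×10⁵ = 6.45×10⁻¹⁶ W
In dBm: 10 log₁₀(6.45×10⁻¹⁶ / 10⁻³) = −121.9 dBm

−121.9 dBm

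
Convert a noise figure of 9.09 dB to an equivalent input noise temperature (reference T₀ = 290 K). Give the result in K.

2062 K

F = 10^(9.09/10) = 8.10961
T_e = (F − 1)·T₀ = (8.10961 − 1) × 290 = 2062 K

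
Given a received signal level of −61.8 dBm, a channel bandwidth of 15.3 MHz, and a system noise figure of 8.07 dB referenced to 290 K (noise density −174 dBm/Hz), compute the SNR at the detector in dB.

Noise floor: N = −174 + 10 log₁₀(B) + NF
10 log₁₀(1.53×10⁷) = 71.85 dB
N = −174 + 71.85 + 8.07 = −94.08 dBm
SNR = P_sig − N = −61.8 − (−94.08) = 32.28 dB → 32.3 dB

32.3 dB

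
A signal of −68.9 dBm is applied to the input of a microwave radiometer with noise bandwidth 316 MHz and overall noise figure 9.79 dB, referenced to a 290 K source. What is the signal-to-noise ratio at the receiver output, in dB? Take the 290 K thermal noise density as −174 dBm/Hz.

10.3 dB

Noise floor: N = −174 + 10 log₁₀(B) + NF
10 log₁₀(3.16×10⁸) = 85 dB
N = −174 + 85 + 9.79 = −79.21 dBm
SNR = P_sig − N = −68.9 − (−79.21) = 10.31 dB → 10.3 dB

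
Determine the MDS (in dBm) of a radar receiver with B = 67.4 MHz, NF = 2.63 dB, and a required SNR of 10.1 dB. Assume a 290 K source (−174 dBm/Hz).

Sensitivity = −174 + 10 log₁₀(B) + NF + SNR_min
= −174 + 78.29 + 2.63 + 10.1
= −82.98 dBm → −83.0 dBm

−83.0 dBm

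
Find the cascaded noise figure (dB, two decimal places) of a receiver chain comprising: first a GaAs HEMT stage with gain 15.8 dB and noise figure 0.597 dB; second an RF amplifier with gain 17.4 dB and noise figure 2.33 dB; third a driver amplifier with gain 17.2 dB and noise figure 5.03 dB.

Convert to linear (a loss of L dB is a gain of −L dB): F_i = 10^(NF_i/10), G_i = 10^(G_i,dB/10)
  Stage 1: F_1 = 10^(0.597/10) = 1.147, G_1 = 10^(15.8/10) = 38.02
  Stage 2: F_2 = 10^(2.33/10) = 1.710, G_2 = 10^(17.4/10) = 54.95
  Stage 3: F_3 = 10^(5.03/10) = 3.184, G_3 = 10^(17.2/10) = 52.48
Friis cascade:
  F = 1.147 + (1.710 − 1)/38.02 + (3.184 − 1)/2089 = 1.167
NF = 10 log₁₀(1.167) = 0.67 dB

0.67 dB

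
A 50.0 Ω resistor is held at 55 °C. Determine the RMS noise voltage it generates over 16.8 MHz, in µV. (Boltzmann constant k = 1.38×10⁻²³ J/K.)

T = 55 °C + 273.15 = 328.15 K
V_n = √(4kTRB)
4kTRB = 4 × 1.38×10⁻²³ × 328.15 × 5.00×10¹ × 1.68×10⁷ = 1.52×10⁻¹¹ V²
V_n = √(1.52×10⁻¹¹) = 3.90×10⁻⁶ V = 3.90 µV

3.90 µV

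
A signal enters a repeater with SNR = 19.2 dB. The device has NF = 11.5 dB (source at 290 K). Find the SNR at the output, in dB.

7.7 dB

By definition F = SNR_in/SNR_out, so in dB: SNR_out = SNR_in − NF
SNR_out = 19.2 − 11.5 = 7.7 dB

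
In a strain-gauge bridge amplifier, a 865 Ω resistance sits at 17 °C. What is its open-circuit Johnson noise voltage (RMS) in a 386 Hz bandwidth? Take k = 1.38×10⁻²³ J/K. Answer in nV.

73.1 nV

T = 17 °C + 273.15 = 290.15 K
V_n = √(4kTRB)
4kTRB = 4 × 1.38×10⁻²³ × 290.15 × 8.65×10² × 3.86×10² = 5.35×10⁻¹⁵ V²
V_n = √(5.35×10⁻¹⁵) = 7.31×10⁻⁸ V = 73.1 nV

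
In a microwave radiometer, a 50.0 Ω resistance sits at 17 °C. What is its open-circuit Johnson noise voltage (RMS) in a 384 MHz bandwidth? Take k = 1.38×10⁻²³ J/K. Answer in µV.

17.5 µV

T = 17 °C + 273.15 = 290.15 K
V_n = √(4kTRB)
4kTRB = 4 × 1.38×10⁻²³ × 290.15 × 5.00×10¹ × 3.84×10⁸ = 3.08×10⁻¹⁰ V²
V_n = √(3.08×10⁻¹⁰) = 1.75×10⁻⁵ V = 17.5 µV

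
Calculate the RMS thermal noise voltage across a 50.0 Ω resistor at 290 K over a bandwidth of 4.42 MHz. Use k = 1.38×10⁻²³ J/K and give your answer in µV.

1.88 µV

V_n = √(4kTRB)
4kTRB = 4 × 1.38×10⁻²³ × 290 × 5.00×10¹ × 4.42×10⁶ = 3.54×10⁻¹² V²
V_n = √(3.54×10⁻¹²) = 1.88×10⁻⁶ V = 1.88 µV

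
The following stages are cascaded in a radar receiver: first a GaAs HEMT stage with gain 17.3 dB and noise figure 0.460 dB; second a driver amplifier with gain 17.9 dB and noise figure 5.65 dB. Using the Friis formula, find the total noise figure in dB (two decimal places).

Convert to linear (a loss of L dB is a gain of −L dB): F_i = 10^(NF_i/10), G_i = 10^(G_i,dB/10)
  Stage 1: F_1 = 10^(0.460/10) = 1.112, G_1 = 10^(17.3/10) = 53.70
  Stage 2: F_2 = 10^(5.65/10) = 3.673, G_2 = 10^(17.9/10) = 61.66
Friis cascade:
  F = 1.112 + (3.673 − 1)/53.70 = 1.162
NF = 10 log₁₀(1.162) = 0.65 dB

0.65 dB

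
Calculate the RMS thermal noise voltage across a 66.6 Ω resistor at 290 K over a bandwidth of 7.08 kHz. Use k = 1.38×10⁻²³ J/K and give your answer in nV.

V_n = √(4kTRB)
4kTRB = 4 × 1.38×10⁻²³ × 290 × 6.66×10¹ × 7.08×10³ = 7.55×10⁻¹⁵ V²
V_n = √(7.55×10⁻¹⁵) = 8.69×10⁻⁸ V = 86.9 nV

86.9 nV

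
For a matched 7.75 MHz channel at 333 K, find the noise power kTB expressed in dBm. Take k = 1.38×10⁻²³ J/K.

−104.5 dBm

P_n = kTB = 1.38×10⁻²³ × 333 × 7.75×10⁶ = 3.56×10⁻¹⁴ W
In dBm: 10 log₁₀(3.56×10⁻¹⁴ / 10⁻³) = −104.5 dBm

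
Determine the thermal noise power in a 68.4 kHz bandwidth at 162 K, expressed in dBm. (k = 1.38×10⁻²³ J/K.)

P_n = kTB = 1.38×10⁻²³ × 162 × 6.84×10⁴ = 1.53×10⁻¹⁶ W
In dBm: 10 log₁₀(1.53×10⁻¹⁶ / 10⁻³) = −128.2 dBm

−128.2 dBm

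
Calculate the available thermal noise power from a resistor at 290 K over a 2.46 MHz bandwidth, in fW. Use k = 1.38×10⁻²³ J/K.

9.84 fW

P_n = kTB = 1.38×10⁻²³ × 290 × 2.46×10⁶ = 9.84×10⁻¹⁵ W = 9.84 fW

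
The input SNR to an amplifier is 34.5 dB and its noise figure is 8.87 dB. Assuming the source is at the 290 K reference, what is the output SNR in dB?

By definition F = SNR_in/SNR_out, so in dB: SNR_out = SNR_in − NF
SNR_out = 34.5 − 8.87 = 25.63 dB

25.63 dB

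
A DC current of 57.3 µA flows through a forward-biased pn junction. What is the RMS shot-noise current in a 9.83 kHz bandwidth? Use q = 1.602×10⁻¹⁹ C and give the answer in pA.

425 pA

I_n = √(2qI·B)
2qI·B = 2 × 1.602×10⁻¹⁹ × 5.73×10⁻⁵ × 9.83×10³ = 1.80×10⁻¹⁹ A²
I_n = √(1.80×10⁻¹⁹) = 4.25×10⁻¹⁰ A = 425 pA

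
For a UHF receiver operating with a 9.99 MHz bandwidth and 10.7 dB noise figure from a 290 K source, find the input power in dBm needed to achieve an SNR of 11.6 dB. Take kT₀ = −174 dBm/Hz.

−81.7 dBm

Sensitivity = −174 + 10 log₁₀(B) + NF + SNR_min
= −174 + 70 + 10.7 + 11.6
= −81.7 dBm → −81.7 dBm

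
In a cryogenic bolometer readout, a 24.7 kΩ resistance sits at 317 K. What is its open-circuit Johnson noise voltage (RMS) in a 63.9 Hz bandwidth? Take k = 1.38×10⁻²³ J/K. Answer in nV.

166 nV

V_n = √(4kTRB)
4kTRB = 4 × 1.38×10⁻²³ × 317 × 2.47×10⁴ × 6.39×10¹ = 2.76×10⁻¹⁴ V²
V_n = √(2.76×10⁻¹⁴) = 1.66×10⁻⁷ V = 166 nV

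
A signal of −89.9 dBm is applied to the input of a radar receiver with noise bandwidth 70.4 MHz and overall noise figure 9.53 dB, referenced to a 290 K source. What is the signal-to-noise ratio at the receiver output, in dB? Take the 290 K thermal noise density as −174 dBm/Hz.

Noise floor: N = −174 + 10 log₁₀(B) + NF
10 log₁₀(7.04×10⁷) = 78.48 dB
N = −174 + 78.48 + 9.53 = −85.99 dBm
SNR = P_sig − N = −89.9 − (−85.99) = −3.91 dB → −3.9 dB

−3.9 dB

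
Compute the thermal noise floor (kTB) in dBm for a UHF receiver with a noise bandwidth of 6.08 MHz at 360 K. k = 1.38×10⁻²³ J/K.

P_n = kTB = 1.38×10⁻²³ × 360 × 6.08×10⁶ = 3.02×10⁻¹⁴ W
In dBm: 10 log₁₀(3.02×10⁻¹⁴ / 10⁻³) = −105.2 dBm

−105.2 dBm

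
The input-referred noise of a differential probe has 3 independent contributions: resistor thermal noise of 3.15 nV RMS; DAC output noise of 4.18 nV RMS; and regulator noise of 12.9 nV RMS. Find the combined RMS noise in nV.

13.9 nV

Uncorrelated sources add in power (mean-square): V_tot = √(ΣV_i²)
V_tot = √[(3.15×10⁻⁹)² + (4.18×10⁻⁹)² + (1.29×10⁻⁸)²] = 1.39×10⁻⁸ V = 13.9 nV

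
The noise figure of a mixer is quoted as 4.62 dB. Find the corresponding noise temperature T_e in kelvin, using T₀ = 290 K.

F = 10^(4.62/10) = 2.89734
T_e = (F − 1)·T₀ = (2.89734 − 1) × 290 = 550 K

550 K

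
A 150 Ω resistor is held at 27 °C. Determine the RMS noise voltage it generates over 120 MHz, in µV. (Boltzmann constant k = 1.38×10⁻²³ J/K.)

T = 27 °C + 273.15 = 300.15 K
V_n = √(4kTRB)
4kTRB = 4 × 1.38×10⁻²³ × 300.15 × 1.50×10² × 1.20×10⁸ = 2.98×10⁻¹⁰ V²
V_n = √(2.98×10⁻¹⁰) = 1.73×10⁻⁵ V = 17.3 µV

17.3 µV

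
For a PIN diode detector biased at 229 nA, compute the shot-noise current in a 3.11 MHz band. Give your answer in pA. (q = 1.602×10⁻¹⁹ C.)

I_n = √(2qI·B)
2qI·B = 2 × 1.602×10⁻¹⁹ × 2.29×10⁻⁷ × 3.11×10⁶ = 2.28×10⁻¹⁹ A²
I_n = √(2.28×10⁻¹⁹) = 4.78×10⁻¹⁰ A = 478 pA

478 pA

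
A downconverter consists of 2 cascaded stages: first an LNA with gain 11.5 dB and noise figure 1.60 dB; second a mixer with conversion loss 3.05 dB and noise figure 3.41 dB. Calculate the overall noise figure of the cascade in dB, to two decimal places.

Convert to linear (a loss of L dB is a gain of −L dB): F_i = 10^(NF_i/10), G_i = 10^(G_i,dB/10)
  Stage 1: F_1 = 10^(1.60/10) = 1.445, G_1 = 10^(11.5/10) = 14.13
  Stage 2: F_2 = 10^(3.41/10) = 2.193, G_2 = 10^(−3.05/10) = 0.4955
Friis cascade:
  F = 1.445 + (2.193 − 1)/14.13 = 1.530
NF = 10 log₁₀(1.530) = 1.85 dB

1.85 dB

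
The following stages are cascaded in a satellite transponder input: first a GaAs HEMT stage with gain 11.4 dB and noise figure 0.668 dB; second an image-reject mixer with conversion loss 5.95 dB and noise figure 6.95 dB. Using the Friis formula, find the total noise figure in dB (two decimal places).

Convert to linear (a loss of L dB is a gain of −L dB): F_i = 10^(NF_i/10), G_i = 10^(G_i,dB/10)
  Stage 1: F_1 = 10^(0.668/10) = 1.166, G_1 = 10^(11.4/10) = 13.80
  Stage 2: F_2 = 10^(6.95/10) = 4.955, G_2 = 10^(−5.95/10) = 0.2541
Friis cascade:
  F = 1.166 + (4.955 − 1)/13.80 = 1.453
NF = 10 log₁₀(1.453) = 1.62 dB

1.62 dB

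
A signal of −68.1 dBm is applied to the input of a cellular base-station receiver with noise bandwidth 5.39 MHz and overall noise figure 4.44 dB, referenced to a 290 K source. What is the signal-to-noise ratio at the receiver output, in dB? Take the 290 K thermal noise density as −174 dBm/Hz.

34.1 dB

Noise floor: N = −174 + 10 log₁₀(B) + NF
10 log₁₀(5.39×10⁶) = 67.32 dB
N = −174 + 67.32 + 4.44 = −102.24 dBm
SNR = P_sig − N = −68.1 − (−102.24) = 34.14 dB → 34.1 dB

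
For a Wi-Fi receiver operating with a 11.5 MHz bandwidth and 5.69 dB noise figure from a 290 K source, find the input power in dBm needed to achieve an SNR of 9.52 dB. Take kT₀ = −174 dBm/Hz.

Sensitivity = −174 + 10 log₁₀(B) + NF + SNR_min
= −174 + 70.61 + 5.69 + 9.52
= −88.18 dBm → −88.2 dBm

−88.2 dBm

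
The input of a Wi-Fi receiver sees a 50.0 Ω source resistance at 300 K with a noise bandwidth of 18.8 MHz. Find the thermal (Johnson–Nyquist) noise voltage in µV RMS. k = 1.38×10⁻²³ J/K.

3.95 µV

V_n = √(4kTRB)
4kTRB = 4 × 1.38×10⁻²³ × 300 × 5.00×10¹ × 1.88×10⁷ = 1.56×10⁻¹¹ V²
V_n = √(1.56×10⁻¹¹) = 3.95×10⁻⁶ V = 3.95 µV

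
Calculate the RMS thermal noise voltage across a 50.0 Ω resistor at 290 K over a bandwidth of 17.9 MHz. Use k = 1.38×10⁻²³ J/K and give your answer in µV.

V_n = √(4kTRB)
4kTRB = 4 × 1.38×10⁻²³ × 290 × 5.00×10¹ × 1.79×10⁷ = 1.43×10⁻¹¹ V²
V_n = √(1.43×10⁻¹¹) = 3.79×10⁻⁶ V = 3.79 µV

3.79 µV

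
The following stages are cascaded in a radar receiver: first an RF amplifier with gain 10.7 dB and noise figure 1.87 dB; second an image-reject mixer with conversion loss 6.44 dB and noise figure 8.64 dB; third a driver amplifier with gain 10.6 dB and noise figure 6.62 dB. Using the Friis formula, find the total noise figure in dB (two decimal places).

5.34 dB

Convert to linear (a loss of L dB is a gain of −L dB): F_i = 10^(NF_i/10), G_i = 10^(G_i,dB/10)
  Stage 1: F_1 = 10^(1.87/10) = 1.538, G_1 = 10^(10.7/10) = 11.75
  Stage 2: F_2 = 10^(8.64/10) = 7.311, G_2 = 10^(−6.44/10) = 0.2270
  Stage 3: F_3 = 10^(6.62/10) = 4.592, G_3 = 10^(10.6/10) = 11.48
Friis cascade:
  F = 1.538 + (7.311 − 1)/11.75 + (4.592 − 1)/2.667 = 3.422
NF = 10 log₁₀(3.422) = 5.34 dB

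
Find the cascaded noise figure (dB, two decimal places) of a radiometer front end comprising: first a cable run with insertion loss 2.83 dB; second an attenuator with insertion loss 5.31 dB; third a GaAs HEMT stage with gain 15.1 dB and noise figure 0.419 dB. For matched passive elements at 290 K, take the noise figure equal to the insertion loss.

8.56 dB

Convert to linear (a loss of L dB is a gain of −L dB): F_i = 10^(NF_i/10), G_i = 10^(G_i,dB/10)
  Stage 1: F_1 = 10^(2.83/10) = 1.919, G_1 = 10^(−2.83/10) = 0.5212
  Stage 2: F_2 = 10^(5.31/10) = 3.396, G_2 = 10^(−5.31/10) = 0.2944
  Stage 3: F_3 = 10^(0.419/10) = 1.101, G_3 = 10^(15.1/10) = 32.36
Friis cascade:
  F = 1.919 + (3.396 − 1)/0.5212 + (1.101 − 1)/0.1535 = 7.176
NF = 10 log₁₀(7.176) = 8.56 dB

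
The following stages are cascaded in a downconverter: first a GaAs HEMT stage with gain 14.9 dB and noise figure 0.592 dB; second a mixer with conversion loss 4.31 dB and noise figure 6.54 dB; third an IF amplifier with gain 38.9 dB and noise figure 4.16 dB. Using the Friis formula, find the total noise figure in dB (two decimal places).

1.46 dB

Convert to linear (a loss of L dB is a gain of −L dB): F_i = 10^(NF_i/10), G_i = 10^(G_i,dB/10)
  Stage 1: F_1 = 10^(0.592/10) = 1.146, G_1 = 10^(14.9/10) = 30.90
  Stage 2: F_2 = 10^(6.54/10) = 4.508, G_2 = 10^(−4.31/10) = 0.3707
  Stage 3: F_3 = 10^(4.16/10) = 2.606, G_3 = 10^(38.9/10) = 7762
Friis cascade:
  F = 1.146 + (4.508 − 1)/30.90 + (2.606 − 1)/11.46 = 1.400
NF = 10 log₁₀(1.400) = 1.46 dB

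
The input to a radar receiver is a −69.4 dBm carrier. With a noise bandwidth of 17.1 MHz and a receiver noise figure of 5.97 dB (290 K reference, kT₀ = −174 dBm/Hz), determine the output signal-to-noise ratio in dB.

Noise floor: N = −174 + 10 log₁₀(B) + NF
10 log₁₀(1.71×10⁷) = 72.33 dB
N = −174 + 72.33 + 5.97 = −95.70 dBm
SNR = P_sig − N = −69.4 − (−95.70) = 26.30 dB → 26.3 dB

26.3 dB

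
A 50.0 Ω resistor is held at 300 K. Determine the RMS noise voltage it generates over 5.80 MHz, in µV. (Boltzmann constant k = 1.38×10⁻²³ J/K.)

V_n = √(4kTRB)
4kTRB = 4 × 1.38×10⁻²³ × 300 × 5.00×10¹ × 5.80×10⁶ = 4.80×10⁻¹² V²
V_n = √(4.80×10⁻¹²) = 2.19×10⁻⁶ V = 2.19 µV

2.19 µV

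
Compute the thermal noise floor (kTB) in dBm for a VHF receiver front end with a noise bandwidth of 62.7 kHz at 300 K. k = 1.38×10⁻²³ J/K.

−125.9 dBm

P_n = kTB = 1.38×10⁻²³ × 300 × 6.27×10⁴ = 2.60×10⁻¹⁶ W
In dBm: 10 log₁₀(2.60×10⁻¹⁶ / 10⁻³) = −125.9 dBm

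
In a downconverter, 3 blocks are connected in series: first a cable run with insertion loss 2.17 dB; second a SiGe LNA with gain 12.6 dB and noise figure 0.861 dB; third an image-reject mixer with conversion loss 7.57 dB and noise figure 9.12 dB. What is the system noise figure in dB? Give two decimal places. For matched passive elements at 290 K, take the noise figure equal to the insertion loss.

Convert to linear (a loss of L dB is a gain of −L dB): F_i = 10^(NF_i/10), G_i = 10^(G_i,dB/10)
  Stage 1: F_1 = 10^(2.17/10) = 1.648, G_1 = 10^(−2.17/10) = 0.6067
  Stage 2: F_2 = 10^(0.861/10) = 1.219, G_2 = 10^(12.6/10) = 18.20
  Stage 3: F_3 = 10^(9.12/10) = 8.166, G_3 = 10^(−7.57/10) = 0.1750
Friis cascade:
  F = 1.648 + (1.219 − 1)/0.6067 + (8.166 − 1)/11.04 = 2.659
NF = 10 log₁₀(2.659) = 4.25 dB

4.25 dB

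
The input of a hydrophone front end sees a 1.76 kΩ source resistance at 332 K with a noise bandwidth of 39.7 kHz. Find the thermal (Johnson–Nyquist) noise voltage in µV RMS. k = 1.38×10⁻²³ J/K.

1.13 µV

V_n = √(4kTRB)
4kTRB = 4 × 1.38×10⁻²³ × 332 × 1.76×10³ × 3.97×10⁴ = 1.28×10⁻¹² V²
V_n = √(1.28×10⁻¹²) = 1.13×10⁻⁶ V = 1.13 µV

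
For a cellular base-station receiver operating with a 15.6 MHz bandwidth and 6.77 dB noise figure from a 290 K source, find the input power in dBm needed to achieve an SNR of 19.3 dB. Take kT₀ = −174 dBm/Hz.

−76.0 dBm

Sensitivity = −174 + 10 log₁₀(B) + NF + SNR_min
= −174 + 71.93 + 6.77 + 19.3
= −76.00 dBm → −76.0 dBm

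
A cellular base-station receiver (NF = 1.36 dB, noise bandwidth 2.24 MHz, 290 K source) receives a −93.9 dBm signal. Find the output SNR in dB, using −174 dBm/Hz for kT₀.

15.2 dB

Noise floor: N = −174 + 10 log₁₀(B) + NF
10 log₁₀(2.24×10⁶) = 63.5 dB
N = −174 + 63.5 + 1.36 = −109.14 dBm
SNR = P_sig − N = −93.9 − (−109.14) = 15.24 dB → 15.2 dB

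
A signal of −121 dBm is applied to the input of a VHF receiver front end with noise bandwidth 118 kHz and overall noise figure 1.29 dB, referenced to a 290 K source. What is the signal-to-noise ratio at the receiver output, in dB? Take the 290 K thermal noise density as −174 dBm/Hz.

Noise floor: N = −174 + 10 log₁₀(B) + NF
10 log₁₀(1.18×10⁵) = 50.72 dB
N = −174 + 50.72 + 1.29 = −121.99 dBm
SNR = P_sig − N = −121 − (−121.99) = 0.99 dB → 1.0 dB

1.0 dB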